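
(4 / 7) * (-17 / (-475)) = 68 / 3325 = 0.02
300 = 300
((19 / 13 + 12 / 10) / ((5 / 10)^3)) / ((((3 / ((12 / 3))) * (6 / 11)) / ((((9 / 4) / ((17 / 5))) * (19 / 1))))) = 144628 / 221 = 654.43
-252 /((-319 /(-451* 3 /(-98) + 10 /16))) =11.40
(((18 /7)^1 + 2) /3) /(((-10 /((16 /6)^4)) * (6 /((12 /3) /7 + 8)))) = -131072 /11907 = -11.01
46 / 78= 23 / 39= 0.59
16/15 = 1.07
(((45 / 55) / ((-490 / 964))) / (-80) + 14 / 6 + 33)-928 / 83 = 648849281 / 26842200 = 24.17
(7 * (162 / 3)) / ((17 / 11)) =4158 / 17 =244.59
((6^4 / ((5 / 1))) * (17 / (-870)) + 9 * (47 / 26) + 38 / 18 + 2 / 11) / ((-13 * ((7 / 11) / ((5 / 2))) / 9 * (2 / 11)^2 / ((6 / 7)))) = -9143261061 / 9605960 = -951.83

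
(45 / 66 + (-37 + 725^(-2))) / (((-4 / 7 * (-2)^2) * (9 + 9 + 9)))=326646719 / 555060000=0.59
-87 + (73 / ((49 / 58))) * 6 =21141 / 49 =431.45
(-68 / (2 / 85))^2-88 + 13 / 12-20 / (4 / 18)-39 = 100222609 / 12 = 8351884.08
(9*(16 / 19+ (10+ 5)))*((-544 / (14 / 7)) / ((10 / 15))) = -1105272 / 19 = -58172.21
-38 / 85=-0.45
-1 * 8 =-8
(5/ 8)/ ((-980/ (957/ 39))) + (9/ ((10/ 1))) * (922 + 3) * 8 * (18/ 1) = 2443633601/ 20384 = 119879.98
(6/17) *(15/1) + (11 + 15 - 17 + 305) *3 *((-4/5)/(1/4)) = -255774/85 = -3009.11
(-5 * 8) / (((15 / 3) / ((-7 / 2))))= 28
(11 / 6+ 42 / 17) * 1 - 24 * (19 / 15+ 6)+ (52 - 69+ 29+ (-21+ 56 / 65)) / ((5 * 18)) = -170.19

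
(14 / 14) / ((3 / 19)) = 19 / 3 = 6.33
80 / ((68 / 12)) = 240 / 17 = 14.12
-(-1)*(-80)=-80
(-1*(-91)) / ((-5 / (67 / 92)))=-6097 / 460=-13.25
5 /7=0.71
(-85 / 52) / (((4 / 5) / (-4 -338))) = 72675 / 104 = 698.80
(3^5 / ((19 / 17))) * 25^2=2581875 / 19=135888.16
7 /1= 7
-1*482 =-482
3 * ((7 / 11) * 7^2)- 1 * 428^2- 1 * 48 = -2014523 / 11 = -183138.45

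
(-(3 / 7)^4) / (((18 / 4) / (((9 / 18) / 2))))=-9 / 4802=-0.00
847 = 847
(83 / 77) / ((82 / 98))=581 / 451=1.29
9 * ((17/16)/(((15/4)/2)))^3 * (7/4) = 2.87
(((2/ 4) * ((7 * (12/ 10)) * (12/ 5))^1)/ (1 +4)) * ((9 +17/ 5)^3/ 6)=10009776/ 15625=640.63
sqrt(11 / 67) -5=-4.59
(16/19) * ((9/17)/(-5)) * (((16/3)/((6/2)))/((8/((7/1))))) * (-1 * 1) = 224/1615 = 0.14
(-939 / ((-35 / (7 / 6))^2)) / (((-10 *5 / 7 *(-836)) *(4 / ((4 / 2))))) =-2191 / 25080000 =-0.00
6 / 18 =1 / 3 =0.33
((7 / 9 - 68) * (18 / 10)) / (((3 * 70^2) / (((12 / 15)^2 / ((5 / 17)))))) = -0.02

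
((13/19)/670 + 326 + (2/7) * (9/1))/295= 29279091/26287450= 1.11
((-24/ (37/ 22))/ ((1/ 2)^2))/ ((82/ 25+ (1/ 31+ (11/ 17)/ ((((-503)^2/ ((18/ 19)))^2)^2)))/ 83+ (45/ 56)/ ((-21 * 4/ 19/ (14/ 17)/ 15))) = 138133474882538229335821542529583385600/ 5336880739800191001168887465166673979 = 25.88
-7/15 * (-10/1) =14/3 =4.67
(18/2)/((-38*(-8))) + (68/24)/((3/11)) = 28505/2736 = 10.42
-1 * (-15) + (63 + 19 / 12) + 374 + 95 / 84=3183 / 7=454.71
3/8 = 0.38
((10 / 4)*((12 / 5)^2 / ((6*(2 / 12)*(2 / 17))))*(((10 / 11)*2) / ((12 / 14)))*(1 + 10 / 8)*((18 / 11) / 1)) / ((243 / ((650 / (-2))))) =-154700 / 121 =-1278.51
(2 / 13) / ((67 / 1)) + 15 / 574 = 14213 / 499954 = 0.03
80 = 80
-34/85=-2/5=-0.40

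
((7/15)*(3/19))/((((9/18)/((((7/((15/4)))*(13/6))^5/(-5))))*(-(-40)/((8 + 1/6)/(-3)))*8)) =2140430257693/7888577343750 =0.27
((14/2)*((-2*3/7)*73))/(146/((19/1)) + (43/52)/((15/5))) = -1298232/23593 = -55.03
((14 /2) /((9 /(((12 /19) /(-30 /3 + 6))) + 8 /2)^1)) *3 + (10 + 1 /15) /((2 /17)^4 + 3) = 589486178 /199210305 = 2.96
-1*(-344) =344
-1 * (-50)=50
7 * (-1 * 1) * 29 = -203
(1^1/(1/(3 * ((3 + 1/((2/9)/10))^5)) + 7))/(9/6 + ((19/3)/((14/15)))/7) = 37456183296/647456882809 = 0.06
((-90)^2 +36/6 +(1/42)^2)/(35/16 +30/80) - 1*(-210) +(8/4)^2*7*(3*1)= 62511754/18081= 3457.32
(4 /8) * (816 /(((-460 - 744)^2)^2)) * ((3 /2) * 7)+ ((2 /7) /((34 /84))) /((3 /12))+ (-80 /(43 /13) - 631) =-832311389192727 /1275841832384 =-652.36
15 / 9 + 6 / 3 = 11 / 3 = 3.67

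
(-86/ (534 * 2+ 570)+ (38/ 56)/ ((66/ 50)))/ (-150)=-16633/ 5405400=-0.00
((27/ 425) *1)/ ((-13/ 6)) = -162/ 5525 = -0.03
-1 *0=0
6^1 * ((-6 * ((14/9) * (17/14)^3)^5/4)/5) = -2862423051509815793/9488998956487680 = -301.66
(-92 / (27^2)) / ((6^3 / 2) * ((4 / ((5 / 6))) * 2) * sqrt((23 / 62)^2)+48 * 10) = -3565 / 24424416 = -0.00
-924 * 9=-8316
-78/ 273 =-2/ 7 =-0.29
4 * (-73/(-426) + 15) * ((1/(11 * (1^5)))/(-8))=-0.69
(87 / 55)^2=7569 / 3025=2.50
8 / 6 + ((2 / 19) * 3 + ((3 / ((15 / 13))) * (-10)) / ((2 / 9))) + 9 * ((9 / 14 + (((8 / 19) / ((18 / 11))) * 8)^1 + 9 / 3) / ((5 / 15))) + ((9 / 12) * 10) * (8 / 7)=37631 / 798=47.16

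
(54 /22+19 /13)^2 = 15.34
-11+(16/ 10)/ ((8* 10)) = -549/ 50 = -10.98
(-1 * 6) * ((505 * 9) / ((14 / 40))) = -545400 / 7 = -77914.29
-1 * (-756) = 756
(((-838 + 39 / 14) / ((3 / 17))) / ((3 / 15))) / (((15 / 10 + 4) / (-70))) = 903550 / 3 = 301183.33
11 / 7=1.57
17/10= 1.70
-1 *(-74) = 74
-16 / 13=-1.23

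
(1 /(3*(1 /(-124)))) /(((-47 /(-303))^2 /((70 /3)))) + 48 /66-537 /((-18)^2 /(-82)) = -52416255271 /1312146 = -39946.97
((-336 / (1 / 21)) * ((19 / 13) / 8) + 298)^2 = 165997456 / 169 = 982233.47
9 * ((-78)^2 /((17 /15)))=821340 /17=48314.12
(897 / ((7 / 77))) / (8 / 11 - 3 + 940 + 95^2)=2783 / 2810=0.99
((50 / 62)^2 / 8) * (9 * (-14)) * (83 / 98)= -466875 / 53816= -8.68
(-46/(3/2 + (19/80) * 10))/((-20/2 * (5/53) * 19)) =9752/14725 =0.66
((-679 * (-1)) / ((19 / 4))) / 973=388 / 2641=0.15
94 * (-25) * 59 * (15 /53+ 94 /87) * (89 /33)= -77580636950 /152163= -509852.18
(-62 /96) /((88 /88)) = -31 /48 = -0.65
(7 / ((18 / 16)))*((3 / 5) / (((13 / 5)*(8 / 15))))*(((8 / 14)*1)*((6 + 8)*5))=1400 / 13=107.69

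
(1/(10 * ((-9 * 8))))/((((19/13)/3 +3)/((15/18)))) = -13/39168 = -0.00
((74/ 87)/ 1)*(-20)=-1480/ 87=-17.01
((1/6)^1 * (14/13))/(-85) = -7/3315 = -0.00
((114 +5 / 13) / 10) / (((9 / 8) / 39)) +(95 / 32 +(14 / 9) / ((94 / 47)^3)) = 575563 / 1440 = 399.70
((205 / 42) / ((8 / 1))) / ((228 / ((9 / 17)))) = 205 / 144704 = 0.00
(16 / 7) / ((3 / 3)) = 16 / 7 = 2.29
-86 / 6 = -43 / 3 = -14.33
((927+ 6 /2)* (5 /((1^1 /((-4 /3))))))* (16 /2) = -49600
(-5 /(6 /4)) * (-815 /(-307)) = -8150 /921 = -8.85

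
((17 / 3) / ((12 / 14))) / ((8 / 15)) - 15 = -125 / 48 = -2.60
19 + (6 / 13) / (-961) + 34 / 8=1161825 / 49972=23.25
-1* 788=-788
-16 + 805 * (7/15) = 1079/3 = 359.67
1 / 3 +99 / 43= 340 / 129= 2.64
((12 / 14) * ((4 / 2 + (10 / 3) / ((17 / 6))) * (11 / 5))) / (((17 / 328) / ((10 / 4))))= 584496 / 2023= 288.93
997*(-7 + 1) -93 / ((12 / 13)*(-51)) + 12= -1217477 / 204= -5968.02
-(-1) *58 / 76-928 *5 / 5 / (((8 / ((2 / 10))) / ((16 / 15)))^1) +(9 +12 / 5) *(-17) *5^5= -1726099603 / 2850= -605648.98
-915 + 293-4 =-626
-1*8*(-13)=104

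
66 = 66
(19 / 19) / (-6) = -1 / 6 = -0.17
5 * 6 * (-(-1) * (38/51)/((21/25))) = 9500/357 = 26.61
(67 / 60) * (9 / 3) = 3.35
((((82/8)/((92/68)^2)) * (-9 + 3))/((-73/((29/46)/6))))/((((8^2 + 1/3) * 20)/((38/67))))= 19586397/918815825680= 0.00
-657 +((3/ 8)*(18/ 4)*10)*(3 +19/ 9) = -2283/ 4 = -570.75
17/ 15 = 1.13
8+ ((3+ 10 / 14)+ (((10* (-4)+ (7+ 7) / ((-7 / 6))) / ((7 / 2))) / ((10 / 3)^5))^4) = 686670021461049276961 / 58618164062500000000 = 11.71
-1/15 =-0.07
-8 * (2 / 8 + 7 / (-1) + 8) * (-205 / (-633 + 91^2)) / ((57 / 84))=7175 / 18164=0.40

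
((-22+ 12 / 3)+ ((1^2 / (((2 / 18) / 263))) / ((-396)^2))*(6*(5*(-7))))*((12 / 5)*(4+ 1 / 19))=-430339 / 2090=-205.90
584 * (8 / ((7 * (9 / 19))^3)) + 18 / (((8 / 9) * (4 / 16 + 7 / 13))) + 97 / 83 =131898273616 / 850909941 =155.01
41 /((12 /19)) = 779 /12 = 64.92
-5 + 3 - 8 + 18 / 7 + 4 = -24 / 7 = -3.43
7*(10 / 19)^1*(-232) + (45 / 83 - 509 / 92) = -124732673 / 145084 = -859.73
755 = 755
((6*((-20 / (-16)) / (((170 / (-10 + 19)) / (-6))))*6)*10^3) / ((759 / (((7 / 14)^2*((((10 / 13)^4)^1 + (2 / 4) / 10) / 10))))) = -92567205 / 491363444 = -0.19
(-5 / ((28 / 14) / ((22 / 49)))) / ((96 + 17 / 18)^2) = -3564 / 29841245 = -0.00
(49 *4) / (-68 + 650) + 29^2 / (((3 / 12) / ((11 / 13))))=10769438 / 3783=2846.80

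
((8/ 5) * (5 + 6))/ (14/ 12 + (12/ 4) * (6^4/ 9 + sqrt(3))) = 1372272/ 33769145-9504 * sqrt(3)/ 33769145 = 0.04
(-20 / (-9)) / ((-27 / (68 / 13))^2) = 92480 / 1108809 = 0.08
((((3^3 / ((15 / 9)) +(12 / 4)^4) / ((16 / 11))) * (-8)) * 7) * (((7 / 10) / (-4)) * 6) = 392931 / 100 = 3929.31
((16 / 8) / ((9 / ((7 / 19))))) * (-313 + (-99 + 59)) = -4942 / 171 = -28.90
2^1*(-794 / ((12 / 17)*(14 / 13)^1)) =-87737 / 42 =-2088.98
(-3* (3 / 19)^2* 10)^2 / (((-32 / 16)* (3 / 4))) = -48600 / 130321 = -0.37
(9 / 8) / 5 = 9 / 40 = 0.22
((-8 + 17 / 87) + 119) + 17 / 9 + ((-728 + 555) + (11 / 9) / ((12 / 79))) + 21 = -96683 / 3132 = -30.87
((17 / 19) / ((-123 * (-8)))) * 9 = 51 / 6232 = 0.01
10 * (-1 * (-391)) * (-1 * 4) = -15640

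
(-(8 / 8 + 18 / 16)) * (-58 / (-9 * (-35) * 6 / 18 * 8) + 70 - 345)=584.52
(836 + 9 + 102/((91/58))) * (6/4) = 248433/182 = 1365.02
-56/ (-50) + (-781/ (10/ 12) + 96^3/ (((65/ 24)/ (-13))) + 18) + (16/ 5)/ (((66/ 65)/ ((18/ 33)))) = -12849138712/ 3025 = -4247649.16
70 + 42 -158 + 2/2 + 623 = 578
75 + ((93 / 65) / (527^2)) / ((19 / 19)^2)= 75.00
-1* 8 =-8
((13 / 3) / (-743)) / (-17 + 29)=-13 / 26748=-0.00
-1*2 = -2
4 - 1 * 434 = -430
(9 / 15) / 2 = 3 / 10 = 0.30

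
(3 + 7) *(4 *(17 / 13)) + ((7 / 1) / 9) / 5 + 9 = 35956 / 585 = 61.46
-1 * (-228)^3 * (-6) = -71114112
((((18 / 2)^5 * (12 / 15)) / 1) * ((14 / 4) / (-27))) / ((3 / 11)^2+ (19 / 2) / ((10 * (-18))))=-283468.67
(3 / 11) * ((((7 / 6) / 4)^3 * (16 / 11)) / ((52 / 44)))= 343 / 41184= 0.01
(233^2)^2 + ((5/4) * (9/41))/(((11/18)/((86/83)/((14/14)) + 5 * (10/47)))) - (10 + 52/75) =388899547875931823/131951325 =2947295511.25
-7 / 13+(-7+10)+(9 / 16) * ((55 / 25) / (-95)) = 241913 / 98800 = 2.45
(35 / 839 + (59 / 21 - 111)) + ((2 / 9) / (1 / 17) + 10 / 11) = -60155537 / 581427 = -103.46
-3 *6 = -18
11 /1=11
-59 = -59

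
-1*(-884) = 884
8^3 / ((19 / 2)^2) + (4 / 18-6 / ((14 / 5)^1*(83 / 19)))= 10202509 / 1887669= 5.40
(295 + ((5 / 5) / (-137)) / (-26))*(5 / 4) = 5253955 / 14248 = 368.75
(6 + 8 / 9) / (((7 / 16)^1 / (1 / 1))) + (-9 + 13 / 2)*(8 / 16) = 14.50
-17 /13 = -1.31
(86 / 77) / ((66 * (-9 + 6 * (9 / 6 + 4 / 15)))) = 215 / 20328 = 0.01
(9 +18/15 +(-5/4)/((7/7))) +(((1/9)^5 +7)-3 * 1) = 15293711/1180980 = 12.95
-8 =-8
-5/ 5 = -1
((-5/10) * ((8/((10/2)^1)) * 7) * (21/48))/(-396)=0.01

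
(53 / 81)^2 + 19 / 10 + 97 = 6516919 / 65610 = 99.33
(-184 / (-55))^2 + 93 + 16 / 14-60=959967 / 21175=45.33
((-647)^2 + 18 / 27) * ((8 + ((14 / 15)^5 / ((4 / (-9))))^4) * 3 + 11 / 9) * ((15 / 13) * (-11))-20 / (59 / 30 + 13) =-236795410.84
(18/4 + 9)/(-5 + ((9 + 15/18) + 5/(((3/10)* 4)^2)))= 486/299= 1.63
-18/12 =-3/2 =-1.50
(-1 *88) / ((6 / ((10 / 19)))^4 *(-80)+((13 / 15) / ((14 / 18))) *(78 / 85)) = 0.00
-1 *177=-177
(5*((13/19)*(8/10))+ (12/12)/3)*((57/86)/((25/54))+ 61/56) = 151759/19608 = 7.74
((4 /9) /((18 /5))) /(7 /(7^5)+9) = 2401 /175041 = 0.01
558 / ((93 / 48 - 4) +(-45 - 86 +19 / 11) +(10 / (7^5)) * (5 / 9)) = -14855236704 / 3496435445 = -4.25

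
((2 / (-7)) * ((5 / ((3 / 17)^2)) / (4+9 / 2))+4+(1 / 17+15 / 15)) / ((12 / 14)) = -181 / 459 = -0.39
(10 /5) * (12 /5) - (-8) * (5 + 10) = 624 /5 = 124.80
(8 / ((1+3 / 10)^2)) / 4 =200 / 169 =1.18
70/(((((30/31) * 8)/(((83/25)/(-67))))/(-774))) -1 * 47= 2008519/6700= 299.78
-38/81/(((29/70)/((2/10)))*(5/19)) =-10108/11745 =-0.86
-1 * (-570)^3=185193000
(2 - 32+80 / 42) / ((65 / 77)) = -1298 / 39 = -33.28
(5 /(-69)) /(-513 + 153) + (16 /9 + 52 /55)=744151 /273240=2.72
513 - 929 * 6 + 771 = -4290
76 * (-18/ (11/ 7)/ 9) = -1064/ 11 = -96.73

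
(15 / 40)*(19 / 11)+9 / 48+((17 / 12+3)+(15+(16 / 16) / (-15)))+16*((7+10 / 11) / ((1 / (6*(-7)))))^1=-4659357 / 880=-5294.72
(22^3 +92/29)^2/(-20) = -23852331364/4205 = -5672373.69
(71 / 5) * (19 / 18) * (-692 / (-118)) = 233377 / 2655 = 87.90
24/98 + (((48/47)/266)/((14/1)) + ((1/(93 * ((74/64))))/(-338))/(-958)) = 0.25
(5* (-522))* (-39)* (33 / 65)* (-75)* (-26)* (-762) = -76788340200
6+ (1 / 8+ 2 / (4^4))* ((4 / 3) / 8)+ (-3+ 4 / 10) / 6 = 5.59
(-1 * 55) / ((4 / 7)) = -385 / 4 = -96.25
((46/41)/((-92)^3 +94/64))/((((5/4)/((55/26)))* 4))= -0.00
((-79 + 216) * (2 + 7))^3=1874516337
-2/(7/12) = -24/7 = -3.43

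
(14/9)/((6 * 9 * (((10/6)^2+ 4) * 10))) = 7/16470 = 0.00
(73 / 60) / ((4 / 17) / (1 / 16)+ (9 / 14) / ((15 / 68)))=8687 / 47688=0.18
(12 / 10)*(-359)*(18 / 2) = -19386 / 5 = -3877.20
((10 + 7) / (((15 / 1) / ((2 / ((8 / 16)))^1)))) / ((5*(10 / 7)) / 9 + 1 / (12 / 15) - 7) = -0.91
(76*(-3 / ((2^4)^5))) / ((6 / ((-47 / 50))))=893 / 26214400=0.00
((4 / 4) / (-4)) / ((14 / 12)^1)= -0.21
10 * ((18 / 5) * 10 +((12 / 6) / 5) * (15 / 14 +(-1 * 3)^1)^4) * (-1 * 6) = -11966643 / 4802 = -2492.01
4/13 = 0.31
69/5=13.80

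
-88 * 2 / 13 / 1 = -176 / 13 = -13.54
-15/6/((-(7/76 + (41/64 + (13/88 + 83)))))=6688/224397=0.03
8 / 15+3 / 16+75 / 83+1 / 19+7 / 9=2787343 / 1135440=2.45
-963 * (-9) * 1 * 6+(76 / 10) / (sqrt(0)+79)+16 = 20547148 / 395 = 52018.10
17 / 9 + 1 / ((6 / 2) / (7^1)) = 38 / 9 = 4.22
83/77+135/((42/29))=14521/154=94.29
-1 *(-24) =24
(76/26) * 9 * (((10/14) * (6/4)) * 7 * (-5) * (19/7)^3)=-87966675/4459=-19727.89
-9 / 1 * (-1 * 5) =45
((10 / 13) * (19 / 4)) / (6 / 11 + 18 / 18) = 1045 / 442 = 2.36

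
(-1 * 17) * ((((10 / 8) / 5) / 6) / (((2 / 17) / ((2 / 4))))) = -289 / 96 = -3.01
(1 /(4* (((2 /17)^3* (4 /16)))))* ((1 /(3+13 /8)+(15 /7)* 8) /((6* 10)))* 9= 4141659 /2590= 1599.10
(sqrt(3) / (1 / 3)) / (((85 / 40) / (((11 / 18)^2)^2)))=14641 * sqrt(3) / 74358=0.34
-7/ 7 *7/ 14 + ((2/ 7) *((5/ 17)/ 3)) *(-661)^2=12238.18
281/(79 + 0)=281/79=3.56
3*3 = 9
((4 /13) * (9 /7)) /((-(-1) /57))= 2052 /91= 22.55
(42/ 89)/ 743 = 42/ 66127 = 0.00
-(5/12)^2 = -25/144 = -0.17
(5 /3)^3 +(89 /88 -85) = -188557 /2376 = -79.36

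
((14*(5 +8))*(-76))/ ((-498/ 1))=6916/ 249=27.78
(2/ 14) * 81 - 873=-6030/ 7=-861.43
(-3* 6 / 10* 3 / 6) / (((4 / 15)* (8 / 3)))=-1.27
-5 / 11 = -0.45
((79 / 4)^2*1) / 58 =6241 / 928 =6.73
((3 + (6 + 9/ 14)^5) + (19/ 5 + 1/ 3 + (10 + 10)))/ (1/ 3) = 104572149763/ 2689120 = 38887.13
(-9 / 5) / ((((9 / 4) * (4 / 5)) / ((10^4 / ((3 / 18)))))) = -60000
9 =9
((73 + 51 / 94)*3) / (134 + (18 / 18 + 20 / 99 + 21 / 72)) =8212644 / 5043617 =1.63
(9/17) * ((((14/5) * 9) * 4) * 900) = 816480/17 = 48028.24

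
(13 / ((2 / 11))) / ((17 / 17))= 143 / 2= 71.50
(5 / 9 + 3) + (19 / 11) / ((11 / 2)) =4214 / 1089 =3.87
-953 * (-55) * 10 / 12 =262075 / 6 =43679.17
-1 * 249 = -249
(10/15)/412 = 1/618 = 0.00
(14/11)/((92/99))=1.37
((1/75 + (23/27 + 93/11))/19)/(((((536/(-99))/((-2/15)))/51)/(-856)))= -251745962/477375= -527.35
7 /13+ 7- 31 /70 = 6457 /910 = 7.10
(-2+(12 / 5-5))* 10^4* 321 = -14766000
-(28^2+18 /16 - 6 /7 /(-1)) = -44015 /56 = -785.98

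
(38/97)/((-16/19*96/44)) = -3971/18624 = -0.21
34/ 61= 0.56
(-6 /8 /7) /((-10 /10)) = 3 /28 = 0.11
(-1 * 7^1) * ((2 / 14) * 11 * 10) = -110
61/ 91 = 0.67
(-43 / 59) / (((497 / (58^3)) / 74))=-620846384 / 29323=-21172.68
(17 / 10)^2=289 / 100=2.89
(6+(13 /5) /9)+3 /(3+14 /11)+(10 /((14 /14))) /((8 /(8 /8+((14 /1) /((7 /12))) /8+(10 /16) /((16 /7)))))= 13354957 /1082880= 12.33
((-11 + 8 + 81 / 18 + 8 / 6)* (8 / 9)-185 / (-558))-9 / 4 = 2009 / 3348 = 0.60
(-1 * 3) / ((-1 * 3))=1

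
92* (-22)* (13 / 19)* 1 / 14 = -13156 / 133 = -98.92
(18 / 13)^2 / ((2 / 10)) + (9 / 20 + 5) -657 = -2169839 / 3380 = -641.96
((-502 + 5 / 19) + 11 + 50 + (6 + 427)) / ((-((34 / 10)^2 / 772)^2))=54756030000 / 1586899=34505.05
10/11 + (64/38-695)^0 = 21/11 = 1.91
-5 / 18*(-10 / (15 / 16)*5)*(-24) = -3200 / 9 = -355.56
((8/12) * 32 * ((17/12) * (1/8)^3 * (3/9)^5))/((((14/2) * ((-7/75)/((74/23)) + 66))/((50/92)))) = 393125/1375147785312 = 0.00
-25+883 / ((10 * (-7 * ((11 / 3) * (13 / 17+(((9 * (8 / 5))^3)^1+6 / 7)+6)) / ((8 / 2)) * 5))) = -12246169255 / 489828757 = -25.00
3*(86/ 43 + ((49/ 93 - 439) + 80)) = -33152/ 31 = -1069.42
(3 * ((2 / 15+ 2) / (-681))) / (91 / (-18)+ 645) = -192 / 13074065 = -0.00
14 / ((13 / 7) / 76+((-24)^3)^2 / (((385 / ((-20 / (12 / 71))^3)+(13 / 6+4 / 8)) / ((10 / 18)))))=533097772424 / 1516152503153335519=0.00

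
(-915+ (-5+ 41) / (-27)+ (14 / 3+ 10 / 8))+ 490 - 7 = -5129 / 12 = -427.42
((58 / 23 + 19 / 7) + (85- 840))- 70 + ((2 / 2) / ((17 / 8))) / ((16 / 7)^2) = -71790319 / 87584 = -819.67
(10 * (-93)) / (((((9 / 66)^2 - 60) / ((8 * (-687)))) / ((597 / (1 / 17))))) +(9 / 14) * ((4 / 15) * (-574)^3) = -43413996692784 / 48385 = -897261479.65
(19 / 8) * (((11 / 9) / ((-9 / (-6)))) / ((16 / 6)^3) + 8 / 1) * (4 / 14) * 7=39121 / 1024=38.20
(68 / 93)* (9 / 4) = 51 / 31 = 1.65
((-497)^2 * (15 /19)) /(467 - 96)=529305 /1007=525.63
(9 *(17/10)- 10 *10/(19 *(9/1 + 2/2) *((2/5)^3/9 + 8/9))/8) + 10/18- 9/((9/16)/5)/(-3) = 16259587/383040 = 42.45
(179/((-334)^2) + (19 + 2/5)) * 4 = 10821827/139445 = 77.61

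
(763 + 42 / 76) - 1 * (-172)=35551 / 38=935.55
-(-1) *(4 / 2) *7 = 14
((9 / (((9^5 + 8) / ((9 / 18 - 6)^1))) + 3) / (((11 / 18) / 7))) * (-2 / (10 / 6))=-133903854 / 3248135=-41.22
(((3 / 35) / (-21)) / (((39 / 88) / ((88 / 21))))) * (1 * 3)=-7744 / 66885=-0.12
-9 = -9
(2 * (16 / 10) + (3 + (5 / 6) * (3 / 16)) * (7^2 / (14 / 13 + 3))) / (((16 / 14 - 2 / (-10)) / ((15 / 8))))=57.44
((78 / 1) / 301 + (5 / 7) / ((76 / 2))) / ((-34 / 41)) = -7667 / 22876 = -0.34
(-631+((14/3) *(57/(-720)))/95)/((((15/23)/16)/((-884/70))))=23093227924/118125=195498.23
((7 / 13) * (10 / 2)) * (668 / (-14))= -1670 / 13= -128.46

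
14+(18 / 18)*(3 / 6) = 29 / 2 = 14.50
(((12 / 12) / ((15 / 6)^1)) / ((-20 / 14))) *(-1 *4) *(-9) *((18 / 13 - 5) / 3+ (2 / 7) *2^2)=204 / 325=0.63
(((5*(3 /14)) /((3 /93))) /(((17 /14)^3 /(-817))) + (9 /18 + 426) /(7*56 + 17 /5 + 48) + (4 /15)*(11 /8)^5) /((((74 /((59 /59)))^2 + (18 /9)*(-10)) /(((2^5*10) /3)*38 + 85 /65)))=-3831813931013456027 /340257079951360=-11261.53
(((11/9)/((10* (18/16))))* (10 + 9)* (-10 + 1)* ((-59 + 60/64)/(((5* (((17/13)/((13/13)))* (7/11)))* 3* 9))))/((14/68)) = 27765023/595350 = 46.64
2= 2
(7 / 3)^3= 343 / 27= 12.70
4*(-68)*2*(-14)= 7616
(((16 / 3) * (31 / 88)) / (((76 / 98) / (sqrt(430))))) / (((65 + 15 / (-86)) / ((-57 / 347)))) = -130634 * sqrt(430) / 21279775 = -0.13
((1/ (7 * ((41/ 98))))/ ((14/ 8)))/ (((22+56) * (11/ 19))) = 76/ 17589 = 0.00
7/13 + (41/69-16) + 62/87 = -14.15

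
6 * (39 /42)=39 /7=5.57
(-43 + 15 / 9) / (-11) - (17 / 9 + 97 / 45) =-142 / 495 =-0.29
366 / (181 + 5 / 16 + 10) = 5856 / 3061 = 1.91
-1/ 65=-0.02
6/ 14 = 3/ 7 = 0.43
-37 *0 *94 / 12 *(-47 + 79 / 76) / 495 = 0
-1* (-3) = 3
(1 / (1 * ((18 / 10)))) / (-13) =-5 / 117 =-0.04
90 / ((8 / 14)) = 315 / 2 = 157.50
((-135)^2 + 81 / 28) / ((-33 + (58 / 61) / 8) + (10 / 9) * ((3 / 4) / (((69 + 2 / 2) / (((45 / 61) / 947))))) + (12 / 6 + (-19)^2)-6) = 29483179227 / 524254480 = 56.24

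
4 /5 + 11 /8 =2.18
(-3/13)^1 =-3/13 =-0.23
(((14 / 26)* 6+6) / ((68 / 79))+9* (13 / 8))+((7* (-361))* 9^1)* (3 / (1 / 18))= -2171274879 / 1768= -1228096.65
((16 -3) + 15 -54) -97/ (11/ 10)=-1256/ 11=-114.18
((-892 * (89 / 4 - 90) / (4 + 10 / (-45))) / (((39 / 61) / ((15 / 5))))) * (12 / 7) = 128678.93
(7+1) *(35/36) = 70/9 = 7.78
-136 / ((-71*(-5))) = -136 / 355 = -0.38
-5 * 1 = -5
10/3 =3.33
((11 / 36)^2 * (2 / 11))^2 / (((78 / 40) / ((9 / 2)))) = 605 / 909792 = 0.00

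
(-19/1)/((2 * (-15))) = 0.63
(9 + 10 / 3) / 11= 37 / 33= 1.12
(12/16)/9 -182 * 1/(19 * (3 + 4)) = -293/228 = -1.29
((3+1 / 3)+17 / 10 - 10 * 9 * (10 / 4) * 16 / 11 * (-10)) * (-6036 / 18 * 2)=-1088150966 / 495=-2198284.78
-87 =-87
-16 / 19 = -0.84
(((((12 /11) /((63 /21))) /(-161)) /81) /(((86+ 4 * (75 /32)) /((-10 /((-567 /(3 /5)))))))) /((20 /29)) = -464 /103433191785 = -0.00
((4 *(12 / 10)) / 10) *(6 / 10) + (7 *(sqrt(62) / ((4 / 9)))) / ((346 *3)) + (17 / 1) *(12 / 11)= 18.95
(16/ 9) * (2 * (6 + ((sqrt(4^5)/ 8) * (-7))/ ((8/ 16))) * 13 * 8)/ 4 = -4622.22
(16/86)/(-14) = -4/301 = -0.01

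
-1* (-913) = 913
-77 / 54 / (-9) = 77 / 486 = 0.16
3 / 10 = 0.30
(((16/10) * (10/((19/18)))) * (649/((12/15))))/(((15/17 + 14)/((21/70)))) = 108324/437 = 247.88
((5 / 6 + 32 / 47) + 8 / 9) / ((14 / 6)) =2033 / 1974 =1.03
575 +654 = 1229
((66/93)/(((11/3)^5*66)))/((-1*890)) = -81/4443397090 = -0.00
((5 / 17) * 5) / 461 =25 / 7837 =0.00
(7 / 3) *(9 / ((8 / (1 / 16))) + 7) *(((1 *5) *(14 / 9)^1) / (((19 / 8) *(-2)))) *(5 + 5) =-270.13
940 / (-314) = -470 / 157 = -2.99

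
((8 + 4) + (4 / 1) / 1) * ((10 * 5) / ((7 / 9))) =7200 / 7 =1028.57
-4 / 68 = -1 / 17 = -0.06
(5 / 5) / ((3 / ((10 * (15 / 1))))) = 50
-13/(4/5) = -65/4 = -16.25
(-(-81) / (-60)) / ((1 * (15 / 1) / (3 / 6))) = -9 / 200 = -0.04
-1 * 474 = -474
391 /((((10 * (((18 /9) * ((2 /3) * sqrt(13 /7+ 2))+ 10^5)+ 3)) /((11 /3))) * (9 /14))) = 21075532247 /9450567002025- 120428 * sqrt(21) /9450567002025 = 0.00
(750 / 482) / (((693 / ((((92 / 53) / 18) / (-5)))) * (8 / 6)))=-575 / 17703378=-0.00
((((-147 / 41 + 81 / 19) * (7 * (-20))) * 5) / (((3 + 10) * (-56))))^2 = 43560000 / 102556129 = 0.42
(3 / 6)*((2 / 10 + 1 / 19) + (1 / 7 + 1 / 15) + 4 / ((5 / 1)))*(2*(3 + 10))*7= 32734 / 285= 114.86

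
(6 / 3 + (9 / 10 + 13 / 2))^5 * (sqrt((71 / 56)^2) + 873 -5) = 11164285595753 / 175000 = 63795917.69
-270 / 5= -54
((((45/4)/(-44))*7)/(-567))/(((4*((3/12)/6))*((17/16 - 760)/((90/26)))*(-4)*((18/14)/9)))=525/3472898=0.00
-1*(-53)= 53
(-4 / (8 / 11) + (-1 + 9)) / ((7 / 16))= 40 / 7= 5.71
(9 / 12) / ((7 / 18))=27 / 14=1.93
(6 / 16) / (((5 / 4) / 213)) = 63.90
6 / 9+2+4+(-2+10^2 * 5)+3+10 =517.67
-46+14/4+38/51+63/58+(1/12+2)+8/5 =-1094027/29580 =-36.99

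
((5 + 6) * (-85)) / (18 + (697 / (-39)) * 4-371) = 663 / 301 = 2.20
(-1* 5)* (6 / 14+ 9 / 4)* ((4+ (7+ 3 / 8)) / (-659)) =4875 / 21088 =0.23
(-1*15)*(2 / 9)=-10 / 3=-3.33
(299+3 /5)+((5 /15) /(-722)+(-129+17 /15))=1859867 /10830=171.73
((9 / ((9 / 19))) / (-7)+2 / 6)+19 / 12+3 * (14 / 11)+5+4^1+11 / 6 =4267 / 308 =13.85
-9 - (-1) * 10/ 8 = -31/ 4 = -7.75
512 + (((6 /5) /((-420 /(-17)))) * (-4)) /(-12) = 537617 /1050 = 512.02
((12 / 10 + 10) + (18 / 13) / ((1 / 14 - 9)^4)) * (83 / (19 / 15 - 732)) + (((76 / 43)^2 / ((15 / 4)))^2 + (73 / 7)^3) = 83239030585974164801072881 / 73430084766928271484375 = 1133.58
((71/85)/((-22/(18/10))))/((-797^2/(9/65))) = 0.00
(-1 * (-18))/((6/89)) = 267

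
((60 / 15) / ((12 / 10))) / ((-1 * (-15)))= 2 / 9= 0.22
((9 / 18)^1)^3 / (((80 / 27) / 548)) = 3699 / 160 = 23.12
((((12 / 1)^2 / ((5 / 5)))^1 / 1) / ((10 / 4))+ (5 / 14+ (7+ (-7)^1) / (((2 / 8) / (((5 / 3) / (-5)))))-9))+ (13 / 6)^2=53.65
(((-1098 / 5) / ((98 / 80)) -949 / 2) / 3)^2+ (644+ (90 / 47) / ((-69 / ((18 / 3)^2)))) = 4497408819265 / 93437316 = 48132.90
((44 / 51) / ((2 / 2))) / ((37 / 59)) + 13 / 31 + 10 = 689977 / 58497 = 11.80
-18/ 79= -0.23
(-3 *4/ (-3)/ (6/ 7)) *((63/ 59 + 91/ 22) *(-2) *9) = -283710/ 649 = -437.15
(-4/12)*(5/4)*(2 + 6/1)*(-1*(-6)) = -20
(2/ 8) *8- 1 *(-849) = 851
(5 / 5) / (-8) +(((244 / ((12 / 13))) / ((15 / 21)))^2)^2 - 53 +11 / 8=3797912015869429 / 202500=18755121066.02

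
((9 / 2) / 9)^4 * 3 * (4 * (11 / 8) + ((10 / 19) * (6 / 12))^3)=227097 / 219488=1.03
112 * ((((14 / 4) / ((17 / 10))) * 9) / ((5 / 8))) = 56448 / 17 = 3320.47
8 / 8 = 1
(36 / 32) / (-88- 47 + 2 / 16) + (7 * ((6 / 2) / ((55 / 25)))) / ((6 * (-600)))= -0.01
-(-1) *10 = 10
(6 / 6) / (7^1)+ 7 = 50 / 7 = 7.14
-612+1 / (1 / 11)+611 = 10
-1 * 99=-99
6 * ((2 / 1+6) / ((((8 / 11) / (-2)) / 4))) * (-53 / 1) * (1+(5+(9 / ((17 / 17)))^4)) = 183770928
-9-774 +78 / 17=-13233 / 17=-778.41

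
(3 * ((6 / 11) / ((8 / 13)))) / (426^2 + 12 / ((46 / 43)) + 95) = 0.00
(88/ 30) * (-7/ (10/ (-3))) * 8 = 1232/ 25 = 49.28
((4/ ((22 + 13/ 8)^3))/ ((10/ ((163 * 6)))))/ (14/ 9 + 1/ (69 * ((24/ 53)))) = 61423616/ 3286867815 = 0.02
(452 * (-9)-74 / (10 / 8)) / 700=-5.90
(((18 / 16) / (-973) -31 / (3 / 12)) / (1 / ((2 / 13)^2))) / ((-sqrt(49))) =965225 / 2302118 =0.42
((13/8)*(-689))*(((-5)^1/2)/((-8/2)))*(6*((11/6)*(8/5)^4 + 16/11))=-155520391/2750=-56552.87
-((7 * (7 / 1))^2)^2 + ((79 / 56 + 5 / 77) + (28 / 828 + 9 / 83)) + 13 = -61011593615815 / 10583496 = -5764786.38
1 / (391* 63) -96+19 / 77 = -25945576 / 270963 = -95.75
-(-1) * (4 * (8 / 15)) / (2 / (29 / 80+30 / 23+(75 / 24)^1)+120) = 11756 / 663575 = 0.02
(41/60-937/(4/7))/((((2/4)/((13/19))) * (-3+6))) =-33644/45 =-747.64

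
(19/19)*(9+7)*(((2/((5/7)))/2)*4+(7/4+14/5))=812/5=162.40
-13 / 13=-1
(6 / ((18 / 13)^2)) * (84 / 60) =1183 / 270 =4.38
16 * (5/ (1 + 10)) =80/ 11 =7.27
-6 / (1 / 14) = -84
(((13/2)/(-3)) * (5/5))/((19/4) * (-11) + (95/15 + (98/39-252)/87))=29406/662101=0.04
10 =10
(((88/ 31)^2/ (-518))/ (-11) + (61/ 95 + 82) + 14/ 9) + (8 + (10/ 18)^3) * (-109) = -13901887280014/ 17237500245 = -806.49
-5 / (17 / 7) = -2.06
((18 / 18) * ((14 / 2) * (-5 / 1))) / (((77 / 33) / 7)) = -105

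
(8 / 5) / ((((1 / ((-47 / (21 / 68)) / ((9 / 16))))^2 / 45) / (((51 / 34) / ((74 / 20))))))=104595619840 / 48951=2136741.23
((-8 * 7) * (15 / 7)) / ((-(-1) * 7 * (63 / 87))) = -1160 / 49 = -23.67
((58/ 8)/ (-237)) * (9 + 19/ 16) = -4727/ 15168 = -0.31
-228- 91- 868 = -1187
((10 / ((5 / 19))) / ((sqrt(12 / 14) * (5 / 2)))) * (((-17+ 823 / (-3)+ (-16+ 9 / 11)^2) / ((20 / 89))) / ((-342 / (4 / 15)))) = 1965743 * sqrt(42) / 3675375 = 3.47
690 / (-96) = -115 / 16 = -7.19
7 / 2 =3.50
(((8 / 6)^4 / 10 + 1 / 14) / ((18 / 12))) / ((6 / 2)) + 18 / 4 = 234029 / 51030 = 4.59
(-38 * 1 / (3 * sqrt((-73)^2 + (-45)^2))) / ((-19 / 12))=0.09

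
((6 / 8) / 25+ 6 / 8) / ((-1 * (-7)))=39 / 350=0.11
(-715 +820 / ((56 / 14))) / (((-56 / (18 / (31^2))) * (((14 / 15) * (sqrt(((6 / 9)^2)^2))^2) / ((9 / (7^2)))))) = 25095825 / 147671104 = 0.17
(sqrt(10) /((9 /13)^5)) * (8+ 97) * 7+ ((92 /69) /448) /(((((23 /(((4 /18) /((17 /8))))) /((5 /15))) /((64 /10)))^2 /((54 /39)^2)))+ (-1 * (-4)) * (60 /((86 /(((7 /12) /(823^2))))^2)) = 222369998649010212571 /414226877986282140695178900+ 90966785 * sqrt(10) /19683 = 14614.76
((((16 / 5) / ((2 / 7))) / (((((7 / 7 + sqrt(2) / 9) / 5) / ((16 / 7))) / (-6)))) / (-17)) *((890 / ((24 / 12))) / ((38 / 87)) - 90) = 1097815680 / 25517 - 121979520 *sqrt(2) / 25517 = 36262.51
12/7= 1.71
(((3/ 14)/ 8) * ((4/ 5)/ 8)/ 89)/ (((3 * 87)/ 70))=1/ 123888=0.00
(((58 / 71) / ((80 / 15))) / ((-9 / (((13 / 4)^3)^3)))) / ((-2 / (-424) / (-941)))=15337467719659241 / 111673344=137342244.53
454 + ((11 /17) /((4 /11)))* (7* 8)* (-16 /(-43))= 491.08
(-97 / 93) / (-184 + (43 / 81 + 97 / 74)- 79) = 193806 / 48526873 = 0.00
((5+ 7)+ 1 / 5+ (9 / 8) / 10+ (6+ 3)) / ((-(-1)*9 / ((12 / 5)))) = 341 / 60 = 5.68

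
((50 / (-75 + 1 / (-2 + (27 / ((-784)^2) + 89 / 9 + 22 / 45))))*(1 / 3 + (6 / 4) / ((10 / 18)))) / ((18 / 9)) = -21087113957 / 20822196006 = -1.01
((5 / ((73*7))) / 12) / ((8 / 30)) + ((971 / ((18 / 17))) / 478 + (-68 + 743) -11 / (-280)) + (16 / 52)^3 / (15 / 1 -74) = 7716078108192463 / 11398123704240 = 676.96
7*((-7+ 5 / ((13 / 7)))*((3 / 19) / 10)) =-588 / 1235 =-0.48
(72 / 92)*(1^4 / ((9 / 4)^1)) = 8 / 23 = 0.35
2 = 2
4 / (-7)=-4 / 7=-0.57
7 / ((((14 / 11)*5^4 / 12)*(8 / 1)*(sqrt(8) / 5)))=33*sqrt(2) / 2000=0.02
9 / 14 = 0.64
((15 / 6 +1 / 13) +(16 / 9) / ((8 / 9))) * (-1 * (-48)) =2856 / 13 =219.69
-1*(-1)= 1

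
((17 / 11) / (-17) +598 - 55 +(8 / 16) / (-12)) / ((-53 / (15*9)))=-6449265 / 4664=-1382.78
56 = 56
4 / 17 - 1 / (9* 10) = 0.22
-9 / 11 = -0.82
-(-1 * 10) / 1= 10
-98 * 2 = -196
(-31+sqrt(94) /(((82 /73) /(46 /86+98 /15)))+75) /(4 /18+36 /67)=13266 /229+66894207*sqrt(94) /8074540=138.25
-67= -67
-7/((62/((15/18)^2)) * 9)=-175/20088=-0.01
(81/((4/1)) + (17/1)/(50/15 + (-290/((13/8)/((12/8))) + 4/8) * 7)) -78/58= 319206195/16892732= 18.90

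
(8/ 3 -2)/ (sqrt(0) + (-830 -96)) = -1/ 1389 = -0.00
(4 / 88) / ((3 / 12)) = 2 / 11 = 0.18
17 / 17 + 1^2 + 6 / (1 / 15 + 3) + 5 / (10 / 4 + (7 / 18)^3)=5.91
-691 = -691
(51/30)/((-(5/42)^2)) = -14994/125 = -119.95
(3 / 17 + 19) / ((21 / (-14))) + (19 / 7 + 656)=230597 / 357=645.93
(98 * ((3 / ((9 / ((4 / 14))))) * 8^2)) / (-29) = -1792 / 87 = -20.60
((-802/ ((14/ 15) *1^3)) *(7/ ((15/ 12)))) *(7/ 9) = -3742.67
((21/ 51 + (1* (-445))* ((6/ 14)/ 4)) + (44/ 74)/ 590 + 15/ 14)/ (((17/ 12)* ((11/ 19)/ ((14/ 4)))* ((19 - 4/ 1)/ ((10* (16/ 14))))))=-150.19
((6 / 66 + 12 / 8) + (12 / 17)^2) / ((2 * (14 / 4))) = 0.30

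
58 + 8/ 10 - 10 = 244/ 5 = 48.80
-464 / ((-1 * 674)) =232 / 337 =0.69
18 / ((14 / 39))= 351 / 7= 50.14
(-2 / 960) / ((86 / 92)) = -23 / 10320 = -0.00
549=549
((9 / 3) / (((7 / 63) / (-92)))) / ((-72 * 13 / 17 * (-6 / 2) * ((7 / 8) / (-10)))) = 15640 / 91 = 171.87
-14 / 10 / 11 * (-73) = 511 / 55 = 9.29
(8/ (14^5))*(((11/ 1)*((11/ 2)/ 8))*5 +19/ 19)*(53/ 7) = 0.00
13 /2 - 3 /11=137 /22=6.23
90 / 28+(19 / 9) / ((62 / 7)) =6743 / 1953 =3.45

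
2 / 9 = 0.22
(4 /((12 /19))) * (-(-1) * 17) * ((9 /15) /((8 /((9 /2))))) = 2907 /80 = 36.34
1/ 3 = 0.33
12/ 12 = 1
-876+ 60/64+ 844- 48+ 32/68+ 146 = 18335/272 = 67.41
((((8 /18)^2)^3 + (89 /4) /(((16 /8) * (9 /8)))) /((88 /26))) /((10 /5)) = 68372941 /46766808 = 1.46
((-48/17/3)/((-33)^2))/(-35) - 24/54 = -0.44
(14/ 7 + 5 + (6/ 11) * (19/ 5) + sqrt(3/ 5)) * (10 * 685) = 1370 * sqrt(15) + 683630/ 11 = 67454.17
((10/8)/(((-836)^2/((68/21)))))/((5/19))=0.00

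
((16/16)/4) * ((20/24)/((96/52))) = 65/576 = 0.11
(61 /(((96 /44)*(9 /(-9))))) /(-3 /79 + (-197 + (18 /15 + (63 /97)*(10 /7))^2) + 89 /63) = 261849882525 /1789766293016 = 0.15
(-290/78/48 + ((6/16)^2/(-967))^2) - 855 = -383181219253243/448124571648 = -855.08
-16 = -16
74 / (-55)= -74 / 55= -1.35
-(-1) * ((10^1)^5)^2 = 10000000000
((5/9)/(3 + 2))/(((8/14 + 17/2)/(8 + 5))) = 182/1143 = 0.16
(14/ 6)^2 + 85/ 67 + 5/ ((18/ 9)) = 11111/ 1206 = 9.21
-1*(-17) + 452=469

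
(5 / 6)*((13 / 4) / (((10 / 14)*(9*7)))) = 0.06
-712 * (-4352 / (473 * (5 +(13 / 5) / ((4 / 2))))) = 30986240 / 29799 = 1039.84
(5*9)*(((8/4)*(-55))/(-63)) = 550/7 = 78.57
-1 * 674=-674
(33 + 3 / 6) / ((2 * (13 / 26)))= 67 / 2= 33.50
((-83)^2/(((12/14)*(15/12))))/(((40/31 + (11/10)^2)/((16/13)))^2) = 47454518272000/30459546507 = 1557.95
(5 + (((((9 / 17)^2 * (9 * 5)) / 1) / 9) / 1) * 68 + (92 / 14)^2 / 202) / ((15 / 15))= 8456031 / 84133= 100.51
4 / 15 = 0.27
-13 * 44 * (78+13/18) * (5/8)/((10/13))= -2634203/72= -36586.15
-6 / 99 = -2 / 33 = -0.06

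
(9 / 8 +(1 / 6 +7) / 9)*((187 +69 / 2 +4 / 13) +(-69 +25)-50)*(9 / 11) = 1379045 / 6864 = 200.91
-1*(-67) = 67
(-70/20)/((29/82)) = -287/29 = -9.90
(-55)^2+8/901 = 3025.01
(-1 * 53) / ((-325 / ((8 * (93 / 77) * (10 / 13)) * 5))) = 78864 / 13013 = 6.06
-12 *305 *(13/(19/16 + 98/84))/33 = -761280/1243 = -612.45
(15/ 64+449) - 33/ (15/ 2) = 142347/ 320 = 444.83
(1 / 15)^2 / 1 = 1 / 225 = 0.00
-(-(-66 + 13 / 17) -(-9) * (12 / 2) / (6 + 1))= -8681 / 119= -72.95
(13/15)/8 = 13/120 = 0.11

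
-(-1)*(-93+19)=-74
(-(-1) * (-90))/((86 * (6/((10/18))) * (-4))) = 25/1032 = 0.02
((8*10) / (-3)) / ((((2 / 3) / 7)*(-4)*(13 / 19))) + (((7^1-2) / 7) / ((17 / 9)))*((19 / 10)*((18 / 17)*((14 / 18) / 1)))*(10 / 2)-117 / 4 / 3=1435417 / 15028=95.52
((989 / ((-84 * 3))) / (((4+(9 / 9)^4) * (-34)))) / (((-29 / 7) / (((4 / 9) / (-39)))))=989 / 15573870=0.00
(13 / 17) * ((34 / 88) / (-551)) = -13 / 24244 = -0.00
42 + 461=503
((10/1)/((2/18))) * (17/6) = 255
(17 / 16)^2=289 / 256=1.13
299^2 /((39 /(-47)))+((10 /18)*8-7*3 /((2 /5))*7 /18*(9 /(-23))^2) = -2051769107 /19044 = -107738.35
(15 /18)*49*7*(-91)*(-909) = 47287695 /2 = 23643847.50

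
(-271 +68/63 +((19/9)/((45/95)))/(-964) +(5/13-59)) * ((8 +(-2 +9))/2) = -11672464235/4737096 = -2464.05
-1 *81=-81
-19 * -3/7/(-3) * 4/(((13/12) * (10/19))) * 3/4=-6498/455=-14.28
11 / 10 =1.10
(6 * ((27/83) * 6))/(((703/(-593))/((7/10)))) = -2017386/291745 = -6.91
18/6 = 3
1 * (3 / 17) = 3 / 17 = 0.18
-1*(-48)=48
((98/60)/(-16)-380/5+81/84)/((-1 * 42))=252463/141120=1.79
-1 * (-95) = 95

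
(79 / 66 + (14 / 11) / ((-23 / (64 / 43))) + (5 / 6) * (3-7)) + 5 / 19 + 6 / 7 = -3178633 / 2893814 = -1.10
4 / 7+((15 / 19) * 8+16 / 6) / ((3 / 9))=3660 / 133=27.52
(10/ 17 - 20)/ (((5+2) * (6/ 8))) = -3.70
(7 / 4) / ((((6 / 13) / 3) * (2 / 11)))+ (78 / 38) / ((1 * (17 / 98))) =384475 / 5168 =74.40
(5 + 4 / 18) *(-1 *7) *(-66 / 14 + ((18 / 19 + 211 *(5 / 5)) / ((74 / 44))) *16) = -465268463 / 6327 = -73536.98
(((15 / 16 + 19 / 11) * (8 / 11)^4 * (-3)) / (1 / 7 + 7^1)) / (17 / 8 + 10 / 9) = -0.10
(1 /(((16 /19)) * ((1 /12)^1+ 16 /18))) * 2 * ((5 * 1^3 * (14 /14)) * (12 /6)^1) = 171 /7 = 24.43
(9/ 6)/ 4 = 3/ 8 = 0.38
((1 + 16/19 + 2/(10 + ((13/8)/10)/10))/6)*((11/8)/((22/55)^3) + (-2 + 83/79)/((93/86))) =1003991707625/143175514752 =7.01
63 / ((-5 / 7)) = -441 / 5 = -88.20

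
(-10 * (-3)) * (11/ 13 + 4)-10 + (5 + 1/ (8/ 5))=14665/ 104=141.01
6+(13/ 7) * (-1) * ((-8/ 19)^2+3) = 251/ 2527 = 0.10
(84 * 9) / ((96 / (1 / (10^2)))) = 63 / 800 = 0.08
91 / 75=1.21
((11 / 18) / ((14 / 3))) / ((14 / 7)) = 11 / 168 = 0.07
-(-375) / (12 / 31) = 3875 / 4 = 968.75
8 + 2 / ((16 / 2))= 33 / 4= 8.25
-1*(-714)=714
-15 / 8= -1.88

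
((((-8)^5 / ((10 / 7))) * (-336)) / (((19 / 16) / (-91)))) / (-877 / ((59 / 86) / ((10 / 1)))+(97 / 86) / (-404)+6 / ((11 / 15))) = 1265153277268328448 / 27366306935335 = 46230.33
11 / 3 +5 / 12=49 / 12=4.08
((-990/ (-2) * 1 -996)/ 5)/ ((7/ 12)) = -6012/ 35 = -171.77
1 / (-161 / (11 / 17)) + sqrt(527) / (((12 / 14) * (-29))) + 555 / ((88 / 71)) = 107850517 / 240856-7 * sqrt(527) / 174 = 446.86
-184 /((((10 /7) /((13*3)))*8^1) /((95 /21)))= -5681 /2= -2840.50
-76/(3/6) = -152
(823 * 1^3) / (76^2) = 823 / 5776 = 0.14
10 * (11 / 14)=55 / 7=7.86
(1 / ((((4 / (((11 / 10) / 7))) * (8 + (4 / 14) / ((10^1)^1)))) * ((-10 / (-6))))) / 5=33 / 56200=0.00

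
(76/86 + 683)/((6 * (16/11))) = 78.36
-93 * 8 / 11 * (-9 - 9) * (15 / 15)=13392 / 11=1217.45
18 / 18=1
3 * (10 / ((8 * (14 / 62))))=465 / 28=16.61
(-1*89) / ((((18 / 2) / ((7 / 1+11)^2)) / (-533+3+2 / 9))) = 1697408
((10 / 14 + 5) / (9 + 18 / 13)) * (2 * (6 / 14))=208 / 441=0.47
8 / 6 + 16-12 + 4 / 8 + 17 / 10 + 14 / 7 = 143 / 15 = 9.53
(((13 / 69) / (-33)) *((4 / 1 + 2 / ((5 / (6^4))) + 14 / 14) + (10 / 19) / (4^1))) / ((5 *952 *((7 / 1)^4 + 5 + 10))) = -431041 / 1658438073600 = -0.00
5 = 5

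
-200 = -200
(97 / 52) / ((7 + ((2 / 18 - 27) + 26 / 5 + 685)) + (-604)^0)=4365 / 1570868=0.00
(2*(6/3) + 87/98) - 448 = -43425/98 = -443.11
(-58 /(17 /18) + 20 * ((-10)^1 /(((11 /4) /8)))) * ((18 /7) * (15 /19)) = -32476680 /24871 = -1305.81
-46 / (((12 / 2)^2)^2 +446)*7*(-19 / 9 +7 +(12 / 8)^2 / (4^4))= -7267057 / 8027136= -0.91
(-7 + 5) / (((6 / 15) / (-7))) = 35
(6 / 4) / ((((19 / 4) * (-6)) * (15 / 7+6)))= -7 / 1083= -0.01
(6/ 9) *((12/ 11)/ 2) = 4/ 11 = 0.36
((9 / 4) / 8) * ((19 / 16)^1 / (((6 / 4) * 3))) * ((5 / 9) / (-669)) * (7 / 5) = -133 / 1541376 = -0.00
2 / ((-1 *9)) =-2 / 9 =-0.22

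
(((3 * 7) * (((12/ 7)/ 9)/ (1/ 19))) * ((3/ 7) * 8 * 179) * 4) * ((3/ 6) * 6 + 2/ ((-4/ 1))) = 3264960/ 7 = 466422.86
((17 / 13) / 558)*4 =34 / 3627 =0.01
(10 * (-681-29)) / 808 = -1775 / 202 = -8.79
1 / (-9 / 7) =-7 / 9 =-0.78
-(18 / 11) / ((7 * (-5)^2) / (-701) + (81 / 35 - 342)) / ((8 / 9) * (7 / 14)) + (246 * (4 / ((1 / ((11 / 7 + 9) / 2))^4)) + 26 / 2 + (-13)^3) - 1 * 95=337377849485372195 / 440552066108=765806.99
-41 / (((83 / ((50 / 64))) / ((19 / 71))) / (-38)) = 370025 / 94288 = 3.92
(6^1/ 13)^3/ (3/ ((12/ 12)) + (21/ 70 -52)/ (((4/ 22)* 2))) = -0.00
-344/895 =-0.38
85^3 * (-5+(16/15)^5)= -13502392987/6075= -2222616.13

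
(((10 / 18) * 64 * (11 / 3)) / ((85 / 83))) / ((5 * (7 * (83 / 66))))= 15488 / 5355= 2.89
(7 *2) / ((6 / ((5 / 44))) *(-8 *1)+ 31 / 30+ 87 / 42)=-735 / 22013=-0.03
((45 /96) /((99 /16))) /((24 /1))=5 /1584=0.00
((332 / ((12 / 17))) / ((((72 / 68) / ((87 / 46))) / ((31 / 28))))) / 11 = 21564313 / 255024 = 84.56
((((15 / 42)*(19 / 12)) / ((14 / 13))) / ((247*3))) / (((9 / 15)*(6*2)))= 0.00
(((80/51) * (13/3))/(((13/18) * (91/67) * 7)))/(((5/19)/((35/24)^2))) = 31825/3978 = 8.00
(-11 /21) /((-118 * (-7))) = -11 /17346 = -0.00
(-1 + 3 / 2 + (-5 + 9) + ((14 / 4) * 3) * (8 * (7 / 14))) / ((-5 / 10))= -93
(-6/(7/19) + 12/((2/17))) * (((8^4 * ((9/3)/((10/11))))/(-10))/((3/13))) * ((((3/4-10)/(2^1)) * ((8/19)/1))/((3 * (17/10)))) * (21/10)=130031616/323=402574.66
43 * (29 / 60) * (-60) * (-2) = 2494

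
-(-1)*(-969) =-969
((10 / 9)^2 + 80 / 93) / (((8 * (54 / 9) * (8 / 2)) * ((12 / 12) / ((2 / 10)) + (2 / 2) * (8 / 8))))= 1315 / 723168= 0.00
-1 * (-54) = 54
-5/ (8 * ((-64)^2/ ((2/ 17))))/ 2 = -5/ 557056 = -0.00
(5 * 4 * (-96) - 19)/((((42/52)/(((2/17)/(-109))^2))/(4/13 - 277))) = 24376/31501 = 0.77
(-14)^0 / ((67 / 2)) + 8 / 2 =270 / 67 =4.03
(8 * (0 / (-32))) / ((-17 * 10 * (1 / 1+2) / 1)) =0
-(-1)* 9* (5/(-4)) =-45/4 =-11.25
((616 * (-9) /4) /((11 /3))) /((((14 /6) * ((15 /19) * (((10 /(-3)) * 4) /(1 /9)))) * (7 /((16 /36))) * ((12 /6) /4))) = 38 /175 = 0.22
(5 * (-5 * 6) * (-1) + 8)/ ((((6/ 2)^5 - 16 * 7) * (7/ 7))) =158/ 131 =1.21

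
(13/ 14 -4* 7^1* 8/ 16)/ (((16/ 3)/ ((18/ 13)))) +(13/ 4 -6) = -8945/ 1456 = -6.14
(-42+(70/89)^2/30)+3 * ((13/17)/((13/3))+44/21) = -99437371/2827797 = -35.16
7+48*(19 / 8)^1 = 121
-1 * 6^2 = -36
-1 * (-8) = 8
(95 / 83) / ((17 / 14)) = 1330 / 1411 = 0.94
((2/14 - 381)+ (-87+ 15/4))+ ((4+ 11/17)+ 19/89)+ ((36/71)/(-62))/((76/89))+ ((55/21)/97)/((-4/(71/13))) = -769549961593303/1675509724707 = -459.29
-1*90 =-90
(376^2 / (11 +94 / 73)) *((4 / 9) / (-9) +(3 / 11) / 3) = 381856576 / 799227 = 477.78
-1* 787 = -787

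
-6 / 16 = -3 / 8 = -0.38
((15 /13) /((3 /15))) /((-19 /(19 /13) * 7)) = -75 /1183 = -0.06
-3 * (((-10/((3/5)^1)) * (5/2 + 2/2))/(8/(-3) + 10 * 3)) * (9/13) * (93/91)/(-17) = -62775/235586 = -0.27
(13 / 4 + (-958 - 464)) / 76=-5675 / 304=-18.67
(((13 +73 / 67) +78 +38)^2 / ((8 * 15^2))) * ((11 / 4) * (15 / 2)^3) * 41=447211.20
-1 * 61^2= -3721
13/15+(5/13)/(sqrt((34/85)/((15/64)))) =25 * sqrt(6)/208+13/15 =1.16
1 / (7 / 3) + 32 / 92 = 125 / 161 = 0.78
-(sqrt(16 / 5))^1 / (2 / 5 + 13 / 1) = -4 * sqrt(5) / 67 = -0.13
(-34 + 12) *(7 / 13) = -154 / 13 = -11.85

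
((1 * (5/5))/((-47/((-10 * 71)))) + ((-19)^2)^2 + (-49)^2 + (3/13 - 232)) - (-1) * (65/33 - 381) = 2664062725/20163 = 132126.31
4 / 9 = 0.44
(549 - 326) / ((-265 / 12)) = -2676 / 265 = -10.10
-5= -5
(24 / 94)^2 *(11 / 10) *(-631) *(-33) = 16491816 / 11045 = 1493.15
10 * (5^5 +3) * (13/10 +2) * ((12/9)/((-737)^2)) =12512/49379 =0.25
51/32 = 1.59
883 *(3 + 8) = 9713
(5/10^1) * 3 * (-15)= -22.50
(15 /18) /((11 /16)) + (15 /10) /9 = 1.38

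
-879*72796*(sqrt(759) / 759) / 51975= -21329228*sqrt(759) / 13149675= -44.69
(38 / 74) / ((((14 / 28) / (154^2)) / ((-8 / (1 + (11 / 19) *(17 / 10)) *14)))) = -1374844.52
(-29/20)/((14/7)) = -29/40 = -0.72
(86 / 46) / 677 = 43 / 15571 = 0.00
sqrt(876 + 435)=sqrt(1311)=36.21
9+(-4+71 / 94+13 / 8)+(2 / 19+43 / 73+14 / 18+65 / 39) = 49372381 / 4693608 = 10.52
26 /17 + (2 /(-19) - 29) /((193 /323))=-154799 /3281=-47.18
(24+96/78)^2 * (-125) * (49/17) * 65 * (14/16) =-2882915000/221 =-13044864.25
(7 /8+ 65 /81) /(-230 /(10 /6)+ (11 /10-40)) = -5435 /573156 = -0.01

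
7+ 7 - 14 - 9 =-9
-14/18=-0.78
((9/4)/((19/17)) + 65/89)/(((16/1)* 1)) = 18557/108224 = 0.17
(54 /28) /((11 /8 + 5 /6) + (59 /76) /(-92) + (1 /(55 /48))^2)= 856607400 /1315421303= 0.65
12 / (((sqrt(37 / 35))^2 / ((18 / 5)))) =1512 / 37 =40.86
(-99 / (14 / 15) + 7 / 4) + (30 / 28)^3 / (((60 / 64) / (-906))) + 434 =-1178481 / 1372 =-858.95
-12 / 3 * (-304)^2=-369664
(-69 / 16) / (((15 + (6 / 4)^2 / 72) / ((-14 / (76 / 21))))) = 10143 / 9139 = 1.11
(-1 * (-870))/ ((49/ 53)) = 941.02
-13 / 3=-4.33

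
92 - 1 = 91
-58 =-58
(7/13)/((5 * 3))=7/195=0.04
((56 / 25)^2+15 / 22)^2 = 6141386689 / 189062500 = 32.48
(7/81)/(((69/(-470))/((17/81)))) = -55930/452709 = -0.12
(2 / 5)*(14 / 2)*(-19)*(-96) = 25536 / 5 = 5107.20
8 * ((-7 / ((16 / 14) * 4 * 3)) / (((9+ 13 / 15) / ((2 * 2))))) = -245 / 148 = -1.66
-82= -82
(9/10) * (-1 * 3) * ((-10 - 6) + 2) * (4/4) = 189/5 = 37.80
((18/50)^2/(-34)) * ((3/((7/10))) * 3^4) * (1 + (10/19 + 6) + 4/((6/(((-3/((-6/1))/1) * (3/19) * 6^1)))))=-2932767/282625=-10.38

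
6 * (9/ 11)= 54/ 11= 4.91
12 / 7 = 1.71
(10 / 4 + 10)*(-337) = -8425 / 2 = -4212.50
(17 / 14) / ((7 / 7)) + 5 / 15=65 / 42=1.55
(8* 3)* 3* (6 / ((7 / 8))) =3456 / 7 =493.71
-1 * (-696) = 696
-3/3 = -1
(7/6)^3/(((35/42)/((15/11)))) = 343/132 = 2.60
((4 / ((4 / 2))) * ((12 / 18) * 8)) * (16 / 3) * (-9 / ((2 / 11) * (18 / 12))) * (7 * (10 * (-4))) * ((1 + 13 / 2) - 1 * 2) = 2891093.33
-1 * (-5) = 5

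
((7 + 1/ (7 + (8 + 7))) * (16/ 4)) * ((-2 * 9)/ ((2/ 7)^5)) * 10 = -117228825/ 44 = -2664291.48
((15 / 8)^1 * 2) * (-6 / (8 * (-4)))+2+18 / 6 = 365 / 64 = 5.70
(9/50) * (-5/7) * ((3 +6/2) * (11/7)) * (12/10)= -1782/1225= -1.45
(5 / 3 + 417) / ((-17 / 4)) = -5024 / 51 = -98.51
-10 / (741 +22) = -10 / 763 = -0.01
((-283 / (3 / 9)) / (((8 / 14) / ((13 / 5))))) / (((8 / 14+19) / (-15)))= 1622439 / 548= 2960.66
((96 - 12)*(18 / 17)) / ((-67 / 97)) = -146664 / 1139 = -128.77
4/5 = 0.80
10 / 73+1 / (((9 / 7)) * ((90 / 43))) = 30073 / 59130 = 0.51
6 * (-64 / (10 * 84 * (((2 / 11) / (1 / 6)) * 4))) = -11 / 105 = -0.10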